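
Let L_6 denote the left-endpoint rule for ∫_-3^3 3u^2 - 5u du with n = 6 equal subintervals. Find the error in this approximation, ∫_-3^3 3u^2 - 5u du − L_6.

Exact integral: ∫_-3^3 f(u) du = 54.
L_6 = 72.
Error = 54 − 72 = -18.

-18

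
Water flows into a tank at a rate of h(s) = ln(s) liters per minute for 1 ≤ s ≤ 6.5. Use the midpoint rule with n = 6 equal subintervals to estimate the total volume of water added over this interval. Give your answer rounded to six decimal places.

Δs = (6.5 − 1)/6 = 11/12.
Midpoints: 35/24, 2.375, 79/24, 101/24, 5.125, 145/24.
h(35/24) ≈ 0.377294, h(2.375) ≈ 0.864997, h(79/24) ≈ 1.191394, h(101/24) ≈ 1.437067, h(5.125) ≈ 1.634131, h(145/24) ≈ 1.798680.
Sum = Δs · [h(35/24) + h(2.375) + h(79/24) + ...].
Sum ≈ 6.694933.

6.694933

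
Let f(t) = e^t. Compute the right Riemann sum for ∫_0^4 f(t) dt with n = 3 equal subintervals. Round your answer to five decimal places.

Δt = (4 − 0)/3 = 4/3.
Right endpoints: 4/3, 8/3, 4.
f(4/3) ≈ 3.79367, f(8/3) ≈ 14.39192, f(4) ≈ 54.59815.
Sum = Δt · [f(4/3) + f(8/3) + f(4)].
Sum ≈ 97.04498.

97.04498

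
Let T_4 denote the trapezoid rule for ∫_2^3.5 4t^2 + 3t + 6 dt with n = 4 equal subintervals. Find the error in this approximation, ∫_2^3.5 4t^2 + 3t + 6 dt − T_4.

Exact integral: ∫_2^3.5 f(t) dt = 67.875.
T_4 = 68.015625.
Error = 67.875 − 68.015625 = -0.140625.

-0.140625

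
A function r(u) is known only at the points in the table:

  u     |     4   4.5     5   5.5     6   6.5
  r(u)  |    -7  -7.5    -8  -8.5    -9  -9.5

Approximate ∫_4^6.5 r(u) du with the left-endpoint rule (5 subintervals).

-20

Δu = 0.5.
Sum = 0.5·[(-7) + (-7.5) + (-8) + (-8.5) + (-9)] = -20.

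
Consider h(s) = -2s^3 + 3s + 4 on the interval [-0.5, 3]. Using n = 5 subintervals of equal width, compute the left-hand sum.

Δs = (3 − (-0.5))/5 = 0.7.
Left endpoints: -0.5, 0.2, 0.9, 1.6, 2.3.
h(-0.5) = 2.75, h(0.2) = 4.584, h(0.9) = 5.242, h(1.6) = 0.608, h(2.3) = -13.434.
Sum = Δs · [h(-0.5) + h(0.2) + h(0.9) + h(1.6) + h(2.3)].
Sum = -0.175.

-0.175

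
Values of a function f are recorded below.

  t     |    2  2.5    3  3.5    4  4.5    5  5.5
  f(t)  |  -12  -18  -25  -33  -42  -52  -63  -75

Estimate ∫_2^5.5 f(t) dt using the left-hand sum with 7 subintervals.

-122.5

Δt = 0.5.
Sum = 0.5·[(-12) + (-18) + (-25) + (-33) + (-42) + (-52) + (-63)] = -122.5.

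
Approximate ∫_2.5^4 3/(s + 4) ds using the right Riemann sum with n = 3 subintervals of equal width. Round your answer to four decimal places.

Δs = (4 − 2.5)/3 = 0.5.
Right endpoints: 3, 3.5, 4.
f(3) = 3/7, f(3.5) = 0.4, f(4) = 0.375.
Sum = Δs · [f(3) + f(3.5) + f(4)].
Sum ≈ 0.6018.

0.6018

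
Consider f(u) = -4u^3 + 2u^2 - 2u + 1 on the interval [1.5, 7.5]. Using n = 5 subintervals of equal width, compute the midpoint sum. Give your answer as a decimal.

Δu = (7.5 − 1.5)/5 = 1.2.
Midpoints: 2.1, 3.3, 4.5, 5.7, 6.9.
f(2.1) = -31.424, f(3.3) = -127.568, f(4.5) = -332, f(5.7) = -686.192, f(6.9) = -1231.616.
Sum = Δu · [f(2.1) + f(3.3) + f(4.5) + f(5.7) + f(6.9)].
Sum = -2890.56.

-2890.56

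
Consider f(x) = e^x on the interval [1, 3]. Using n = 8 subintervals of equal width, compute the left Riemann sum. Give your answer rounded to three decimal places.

Δx = (3 − 1)/8 = 0.25.
Left endpoints: 1, 1.25, 1.5, 1.75, 2, 2.25, 2.5, 2.75.
f(1) ≈ 2.718, f(1.25) ≈ 3.490, f(1.5) ≈ 4.482, f(1.75) ≈ 5.755, f(2) ≈ 7.389, f(2.25) ≈ 9.488, f(2.5) ≈ 12.182, f(2.75) ≈ 15.643.
Sum = Δx · [f(1) + f(1.25) + f(1.5) + ...].
Sum ≈ 15.287.

15.287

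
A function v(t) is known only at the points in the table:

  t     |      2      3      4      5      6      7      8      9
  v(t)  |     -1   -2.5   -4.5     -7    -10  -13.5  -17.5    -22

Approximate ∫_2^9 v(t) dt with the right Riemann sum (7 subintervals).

Δt = 1.
Sum = 1·[(-2.5) + (-4.5) + (-7) + (-10) + (-13.5) + (-17.5) + (-22)] = -77.

-77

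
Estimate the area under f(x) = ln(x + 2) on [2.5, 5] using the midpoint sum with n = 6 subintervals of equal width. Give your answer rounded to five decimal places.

Δx = (5 − 2.5)/6 = 5/12.
Midpoints: 65/24, 3.125, 85/24, 95/24, 4.375, 115/24.
f(65/24) ≈ 1.54933, f(3.125) ≈ 1.63413, f(85/24) ≈ 1.71230, f(95/24) ≈ 1.78479, f(4.375) ≈ 1.85238, f(115/24) ≈ 1.91570.
Sum = Δx · [f(65/24) + f(3.125) + f(85/24) + ...].
Sum ≈ 4.35360.

4.35360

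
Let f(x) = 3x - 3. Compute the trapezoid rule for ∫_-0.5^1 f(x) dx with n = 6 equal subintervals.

-3.375

Δx = (1 − (-0.5))/6 = 0.25.
f(-0.5) = -4.5, f(-0.25) = -3.75, f(0) = -3, f(0.25) = -2.25, f(0.5) = -1.5, f(0.75) = -0.75, f(1) = 0.
T_6 = (Δx/2)·[f(x_0) + 2f(x_1) + ... + 2f(x_{5}) + f(x_6)].
Sum = -3.375.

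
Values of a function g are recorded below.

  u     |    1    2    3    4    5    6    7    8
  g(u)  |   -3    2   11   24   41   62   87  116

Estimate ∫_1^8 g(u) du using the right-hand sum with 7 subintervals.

343

Δu = 1.
Sum = 1·[2 + 11 + 24 + 41 + 62 + 87 + 116] = 343.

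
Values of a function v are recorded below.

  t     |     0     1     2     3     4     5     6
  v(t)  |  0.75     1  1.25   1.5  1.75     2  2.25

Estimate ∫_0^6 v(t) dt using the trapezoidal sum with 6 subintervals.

9

Δt = 1.
T_6 = (1/2)·[0.75 + 2·1 + 2·1.25 + 2·1.5 + 2·1.75 + 2·2 + 2.25] = 9.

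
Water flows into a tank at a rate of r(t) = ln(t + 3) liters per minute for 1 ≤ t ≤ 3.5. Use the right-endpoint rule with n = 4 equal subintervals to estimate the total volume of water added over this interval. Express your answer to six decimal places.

Δt = (3.5 − 1)/4 = 0.625.
Right endpoints: 1.625, 2.25, 2.875, 3.5.
r(1.625) ≈ 1.531476, r(2.25) ≈ 1.658228, r(2.875) ≈ 1.770706, r(3.5) ≈ 1.871802.
Sum = Δt · [r(1.625) + r(2.25) + r(2.875) + r(3.5)].
Sum ≈ 4.270133.

4.270133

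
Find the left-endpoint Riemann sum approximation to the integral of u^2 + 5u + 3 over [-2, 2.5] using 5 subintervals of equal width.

16.47

Δu = (2.5 − (-2))/5 = 0.9.
Left endpoints: -2, -1.1, -0.2, 0.7, 1.6.
f(-2) = -3, f(-1.1) = -1.29, f(-0.2) = 2.04, f(0.7) = 6.99, f(1.6) = 13.56.
Sum = Δu · [f(-2) + f(-1.1) + f(-0.2) + f(0.7) + f(1.6)].
Sum = 16.47.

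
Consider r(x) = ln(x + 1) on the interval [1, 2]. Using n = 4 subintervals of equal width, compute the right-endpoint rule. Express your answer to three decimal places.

Δx = (2 − 1)/4 = 0.25.
Right endpoints: 1.25, 1.5, 1.75, 2.
r(1.25) ≈ 0.811, r(1.5) ≈ 0.916, r(1.75) ≈ 1.012, r(2) ≈ 1.099.
Sum = Δx · [r(1.25) + r(1.5) + r(1.75) + r(2)].
Sum ≈ 0.959.

0.959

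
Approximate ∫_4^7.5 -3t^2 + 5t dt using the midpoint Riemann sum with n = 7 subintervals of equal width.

-257.03125

Δt = (7.5 − 4)/7 = 0.5.
Midpoints: 4.25, 4.75, 5.25, 5.75, 6.25, 6.75, 7.25.
f(4.25) = -32.9375, f(4.75) = -43.9375, f(5.25) = -56.4375, f(5.75) = -70.4375, f(6.25) = -85.9375, f(6.75) = -102.9375, f(7.25) = -121.4375.
Sum = Δt · [f(4.25) + f(4.75) + f(5.25) + ...].
Sum = -257.03125.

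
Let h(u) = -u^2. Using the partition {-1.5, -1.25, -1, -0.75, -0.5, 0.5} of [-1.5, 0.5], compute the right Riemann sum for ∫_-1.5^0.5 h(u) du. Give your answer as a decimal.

Subinterval widths: 0.25, 0.25, 0.25, 0.25, 1.
Right endpoints: -1.25, -1, -0.75, -0.5, 0.5.
h(-1.25) = -1.5625, h(-1) = -1, h(-0.75) = -0.5625, h(-0.5) = -0.25, h(0.5) = -0.25.
Sum = Σ Δu_i · h(u_i).
Sum = -1.09375.

-1.09375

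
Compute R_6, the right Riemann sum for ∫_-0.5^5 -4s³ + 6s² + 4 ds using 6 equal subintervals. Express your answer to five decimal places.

Δs = (5 − (-0.5))/6 = 11/12.
Right endpoints: 5/12, 4/3, 2.25, 19/6, 49/12, 5.
f(5/12) = 2053/432, f(4/3) = 140/27, f(2.25) = -11.1875, f(19/6) = -1697/27, f(49/12) = -72703/432, f(5) = -346.
Sum = Δs · [f(5/12) + f(4/3) + f(2.25) + ...].
Sum ≈ -530.19618.

-530.19618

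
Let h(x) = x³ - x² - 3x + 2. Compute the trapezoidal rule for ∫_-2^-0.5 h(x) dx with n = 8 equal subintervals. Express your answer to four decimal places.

Δx = (-0.5 − (-2))/8 = 0.1875.
h(-2) = -4, h(-1.8125) = -7381/4096, h(-1.625) = -29/512, h(-1.4375) = 5225/4096, h(-1.25) = 2.234375, h(-1.0625) = 11711/4096, h(-0.875) = 1633/512, h(-0.6875) = 13373/4096, h(-0.5) = 3.125.
T_8 = (Δx/2)·[h(x_0) + 2h(x_1) + ... + 2h(x_{7}) + h(x_8)].
Sum ≈ 1.9739.

1.9739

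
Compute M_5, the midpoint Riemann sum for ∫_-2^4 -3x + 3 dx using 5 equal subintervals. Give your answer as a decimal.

Δx = (4 − (-2))/5 = 1.2.
Midpoints: -1.4, -0.2, 1, 2.2, 3.4.
f(-1.4) = 7.2, f(-0.2) = 3.6, f(1) = 0, f(2.2) = -3.6, f(3.4) = -7.2.
Sum = Δx · [f(-1.4) + f(-0.2) + f(1) + f(2.2) + f(3.4)].
Sum = 0.

0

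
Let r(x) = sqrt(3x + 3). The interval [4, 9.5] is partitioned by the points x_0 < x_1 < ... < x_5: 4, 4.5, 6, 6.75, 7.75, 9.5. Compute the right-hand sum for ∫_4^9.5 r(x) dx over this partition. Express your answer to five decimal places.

27.46657

Subinterval widths: 0.5, 1.5, 0.75, 1, 1.75.
Right endpoints: 4.5, 6, 6.75, 7.75, 9.5.
r(4.5) ≈ 4.06202, r(6) ≈ 4.58258, r(6.75) ≈ 4.82183, r(7.75) ≈ 5.12348, r(9.5) ≈ 5.61249.
Sum = Σ Δx_i · r(x_i).
Sum ≈ 27.46657.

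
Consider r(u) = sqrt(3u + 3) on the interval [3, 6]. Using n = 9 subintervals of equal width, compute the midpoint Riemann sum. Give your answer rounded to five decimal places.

12.14824

Δu = (6 − 3)/9 = 1/3.
Midpoints: 19/6, 3.5, 23/6, 25/6, 4.5, 29/6, 31/6, 5.5, 35/6.
r(19/6) ≈ 3.53553, r(3.5) ≈ 3.67423, r(23/6) ≈ 3.80789, r(25/6) ≈ 3.93700, r(4.5) ≈ 4.06202, r(29/6) ≈ 4.18330, r(31/6) ≈ 4.30116, r(5.5) ≈ 4.41588, r(35/6) ≈ 4.52769.
Sum = Δu · [r(19/6) + r(3.5) + r(23/6) + ...].
Sum ≈ 12.14824.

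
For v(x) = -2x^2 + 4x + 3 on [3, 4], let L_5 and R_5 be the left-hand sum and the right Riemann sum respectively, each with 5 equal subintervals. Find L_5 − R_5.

2

L_5 = -6.68.
R_5 = -8.68.
L_5 − R_5 = 2.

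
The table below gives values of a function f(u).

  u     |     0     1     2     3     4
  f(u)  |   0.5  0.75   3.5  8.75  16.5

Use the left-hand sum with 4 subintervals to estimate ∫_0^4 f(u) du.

13.5

Δu = 1.
Sum = 1·[0.5 + 0.75 + 3.5 + 8.75] = 13.5.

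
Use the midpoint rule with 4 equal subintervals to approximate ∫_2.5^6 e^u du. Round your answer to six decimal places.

379.038332

Δu = (6 − 2.5)/4 = 0.875.
Midpoints: 2.9375, 3.8125, 4.6875, 5.5625.
f(2.9375) ≈ 18.868616, f(3.8125) ≈ 45.263456, f(4.6875) ≈ 108.581387, f(5.5625) ≈ 260.473206.
Sum = Δu · [f(2.9375) + f(3.8125) + f(4.6875) + f(5.5625)].
Sum ≈ 379.038332.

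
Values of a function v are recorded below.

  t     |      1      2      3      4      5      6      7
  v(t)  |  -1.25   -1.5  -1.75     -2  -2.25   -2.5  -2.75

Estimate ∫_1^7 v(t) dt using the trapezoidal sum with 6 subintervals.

Δt = 1.
T_6 = (1/2)·[(-1.25) + 2·(-1.5) + 2·(-1.75) + 2·(-2) + 2·(-2.25) + 2·(-2.5) + (-2.75)] = -12.

-12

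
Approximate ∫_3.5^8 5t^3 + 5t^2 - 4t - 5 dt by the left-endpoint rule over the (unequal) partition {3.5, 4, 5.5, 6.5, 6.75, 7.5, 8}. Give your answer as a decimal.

Subinterval widths: 0.5, 1.5, 1, 0.25, 0.75, 0.5.
Left endpoints: 3.5, 4, 5.5, 6.5, 6.75, 7.5.
f(3.5) = 256.625, f(4) = 379, f(5.5) = 956.125, f(6.5) = 1553.375, f(6.75) = 1733.546875, f(7.5) = 2355.625.
Sum = Σ Δt_i · f(t_i).
Sum = 4519.25390625.

4519.25390625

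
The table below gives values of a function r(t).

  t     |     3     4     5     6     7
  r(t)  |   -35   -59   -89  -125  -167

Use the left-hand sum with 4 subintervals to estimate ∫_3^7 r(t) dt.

Δt = 1.
Sum = 1·[(-35) + (-59) + (-89) + (-125)] = -308.

-308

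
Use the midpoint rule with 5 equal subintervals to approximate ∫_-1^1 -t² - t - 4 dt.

Δt = (1 − (-1))/5 = 0.4.
Midpoints: -0.8, -0.4, 0, 0.4, 0.8.
f(-0.8) = -3.84, f(-0.4) = -3.76, f(0) = -4, f(0.4) = -4.56, f(0.8) = -5.44.
Sum = Δt · [f(-0.8) + f(-0.4) + f(0) + f(0.4) + f(0.8)].
Sum = -8.64.

-8.64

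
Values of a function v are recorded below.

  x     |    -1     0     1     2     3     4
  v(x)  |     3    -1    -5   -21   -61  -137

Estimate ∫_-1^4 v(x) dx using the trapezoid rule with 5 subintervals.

Δx = 1.
T_5 = (1/2)·[3 + 2·(-1) + 2·(-5) + 2·(-21) + 2·(-61) + (-137)] = -155.

-155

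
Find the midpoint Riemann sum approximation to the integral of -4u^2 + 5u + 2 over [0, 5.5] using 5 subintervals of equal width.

Δu = (5.5 − 0)/5 = 1.1.
Midpoints: 0.55, 1.65, 2.75, 3.85, 4.95.
f(0.55) = 3.54, f(1.65) = -0.64, f(2.75) = -14.5, f(3.85) = -38.04, f(4.95) = -71.26.
Sum = Δu · [f(0.55) + f(1.65) + f(2.75) + f(3.85) + f(4.95)].
Sum = -132.99.

-132.99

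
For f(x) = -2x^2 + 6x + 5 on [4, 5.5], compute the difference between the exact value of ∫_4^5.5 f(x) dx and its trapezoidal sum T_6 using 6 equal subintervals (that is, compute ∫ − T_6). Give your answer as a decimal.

Exact integral: ∫_4^5.5 f(x) dx = -18.
T_6 = -18.03125.
Error = -18 − (-18.03125) = 0.03125.

0.03125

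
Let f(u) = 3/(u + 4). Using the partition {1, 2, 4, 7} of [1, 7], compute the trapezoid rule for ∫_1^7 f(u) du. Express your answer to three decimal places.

Subinterval widths: 1, 2, 3.
f(1) = 0.6, f(2) = 0.5, f(4) = 0.375, f(7) = 3/11.
On each subinterval the trapezoid contributes (Δu_i/2)·[f(u_{i-1}) + f(u_i)].
Sum ≈ 2.397.

2.397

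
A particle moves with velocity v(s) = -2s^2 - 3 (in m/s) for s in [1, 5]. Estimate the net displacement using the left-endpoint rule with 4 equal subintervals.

-72

Δs = (5 − 1)/4 = 1.
Left endpoints: 1, 2, 3, 4.
v(1) = -5, v(2) = -11, v(3) = -21, v(4) = -35.
Sum = Δs · [v(1) + v(2) + v(3) + v(4)].
Sum = -72.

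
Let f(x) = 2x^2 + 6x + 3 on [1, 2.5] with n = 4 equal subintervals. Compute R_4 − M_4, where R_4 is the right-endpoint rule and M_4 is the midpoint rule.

3.76171875

R_4 = 33.7265625.
M_4 = 29.96484375.
R_4 − M_4 = 3.76171875.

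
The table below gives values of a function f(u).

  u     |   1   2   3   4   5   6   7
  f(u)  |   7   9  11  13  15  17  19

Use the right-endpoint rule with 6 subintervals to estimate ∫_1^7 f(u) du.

84

Δu = 1.
Sum = 1·[9 + 11 + 13 + 15 + 17 + 19] = 84.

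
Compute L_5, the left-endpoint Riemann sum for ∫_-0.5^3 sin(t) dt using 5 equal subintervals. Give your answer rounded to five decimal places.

Δt = (3 − (-0.5))/5 = 0.7.
Left endpoints: -0.5, 0.2, 0.9, 1.6, 2.3.
f(-0.5) ≈ -0.47943, f(0.2) ≈ 0.19867, f(0.9) ≈ 0.78333, f(1.6) ≈ 0.99957, f(2.3) ≈ 0.74571.
Sum = Δt · [f(-0.5) + f(0.2) + f(0.9) + f(1.6) + f(2.3)].
Sum ≈ 1.57349.

1.57349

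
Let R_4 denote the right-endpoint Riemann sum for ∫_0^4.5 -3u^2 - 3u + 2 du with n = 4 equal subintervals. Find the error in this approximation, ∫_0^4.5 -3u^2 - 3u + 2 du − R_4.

44.61328125

Exact integral: ∫_0^4.5 f(u) du = -112.5.
R_4 = -157.11328125.
Error = -112.5 − (-157.11328125) = 44.61328125.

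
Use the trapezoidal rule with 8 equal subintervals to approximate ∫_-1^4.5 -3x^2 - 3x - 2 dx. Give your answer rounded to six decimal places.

-133.299805

Δx = (4.5 − (-1))/8 = 0.6875.
f(-1) = -2, f(-0.3125) = -1.35546875, f(0.375) = -3.546875, f(1.0625) = -8.57421875, f(1.75) = -16.4375, f(2.4375) = -27.13671875, f(3.125) = -40.671875, f(3.8125) = -57.04296875, f(4.5) = -76.25.
T_8 = (Δx/2)·[f(x_0) + 2f(x_1) + ... + 2f(x_{7}) + f(x_8)].
Sum ≈ -133.299805.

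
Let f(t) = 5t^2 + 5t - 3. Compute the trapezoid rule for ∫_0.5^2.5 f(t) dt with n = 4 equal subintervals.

Δt = (2.5 − 0.5)/4 = 0.5.
f(0.5) = 0.75, f(1) = 7, f(1.5) = 15.75, f(2) = 27, f(2.5) = 40.75.
T_4 = (Δt/2)·[f(t_0) + 2f(t_1) + 2f(t_2) + 2f(t_3) + f(t_4)].
Sum = 35.25.

35.25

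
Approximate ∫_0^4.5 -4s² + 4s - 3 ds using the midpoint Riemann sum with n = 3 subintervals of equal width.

Δs = (4.5 − 0)/3 = 1.5.
Midpoints: 0.75, 2.25, 3.75.
f(0.75) = -2.25, f(2.25) = -14.25, f(3.75) = -44.25.
Sum = Δs · [f(0.75) + f(2.25) + f(3.75)].
Sum = -91.125.

-91.125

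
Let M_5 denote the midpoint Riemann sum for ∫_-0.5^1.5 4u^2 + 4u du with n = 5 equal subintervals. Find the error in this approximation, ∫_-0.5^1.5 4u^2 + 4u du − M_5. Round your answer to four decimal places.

0.1067

Exact integral: ∫_-0.5^1.5 f(u) du ≈ 8.666667.
M_5 = 8.56.
Error ≈ 8.666667 − 8.56 ≈ 0.1067.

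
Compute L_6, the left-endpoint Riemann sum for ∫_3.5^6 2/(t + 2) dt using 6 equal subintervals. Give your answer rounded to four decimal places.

0.7736

Δt = (6 − 3.5)/6 = 5/12.
Left endpoints: 3.5, 47/12, 13/3, 4.75, 31/6, 67/12.
f(3.5) = 4/11, f(47/12) = 24/71, f(13/3) = 6/19, f(4.75) = 8/27, f(31/6) = 12/43, f(67/12) = 24/91.
Sum = Δt · [f(3.5) + f(47/12) + f(13/3) + ...].
Sum ≈ 0.7736.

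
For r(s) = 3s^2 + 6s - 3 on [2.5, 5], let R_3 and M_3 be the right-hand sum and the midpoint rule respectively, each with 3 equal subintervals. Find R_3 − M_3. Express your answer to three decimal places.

R_3 ≈ 188.68056.
M_3 ≈ 157.69097.
R_3 − M_3 ≈ 30.990.

30.990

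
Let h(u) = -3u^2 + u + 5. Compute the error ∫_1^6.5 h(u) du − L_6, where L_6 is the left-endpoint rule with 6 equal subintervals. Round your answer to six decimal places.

-51.887153

Exact integral: ∫_1^6.5 h(u) du = -225.5.
L_6 ≈ -173.61284722.
Error ≈ -225.5 − (-173.61284722) ≈ -51.887153.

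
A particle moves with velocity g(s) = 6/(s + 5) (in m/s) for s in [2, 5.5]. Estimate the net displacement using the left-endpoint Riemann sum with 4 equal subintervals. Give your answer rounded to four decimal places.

Δs = (5.5 − 2)/4 = 0.875.
Left endpoints: 2, 2.875, 3.75, 4.625.
g(2) = 6/7, g(2.875) = 16/21, g(3.75) = 24/35, g(4.625) = 48/77.
Sum = Δs · [g(2) + g(2.875) + g(3.75) + g(4.625)].
Sum ≈ 2.5621.

2.5621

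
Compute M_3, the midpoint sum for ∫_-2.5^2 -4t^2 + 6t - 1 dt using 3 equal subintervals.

-39.375

Δt = (2 − (-2.5))/3 = 1.5.
Midpoints: -1.75, -0.25, 1.25.
f(-1.75) = -23.75, f(-0.25) = -2.75, f(1.25) = 0.25.
Sum = Δt · [f(-1.75) + f(-0.25) + f(1.25)].
Sum = -39.375.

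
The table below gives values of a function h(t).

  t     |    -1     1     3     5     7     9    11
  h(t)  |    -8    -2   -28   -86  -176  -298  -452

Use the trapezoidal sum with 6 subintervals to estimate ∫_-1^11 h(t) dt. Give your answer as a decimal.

Δt = 2.
T_6 = (2/2)·[(-8) + 2·(-2) + 2·(-28) + 2·(-86) + 2·(-176) + 2·(-298) + (-452)] = -1640.

-1640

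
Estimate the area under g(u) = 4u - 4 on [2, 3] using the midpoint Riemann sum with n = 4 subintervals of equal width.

6

Δu = (3 − 2)/4 = 0.25.
Midpoints: 2.125, 2.375, 2.625, 2.875.
g(2.125) = 4.5, g(2.375) = 5.5, g(2.625) = 6.5, g(2.875) = 7.5.
Sum = Δu · [g(2.125) + g(2.375) + g(2.625) + g(2.875)].
Sum = 6.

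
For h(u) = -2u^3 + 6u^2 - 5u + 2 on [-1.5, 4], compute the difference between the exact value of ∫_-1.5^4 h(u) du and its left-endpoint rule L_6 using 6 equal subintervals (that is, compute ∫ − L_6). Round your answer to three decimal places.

-35.397

Exact integral: ∫_-1.5^4 h(u) du = -14.09375.
L_6 ≈ 21.30295.
Error ≈ -14.09375 − 21.30295 ≈ -35.397.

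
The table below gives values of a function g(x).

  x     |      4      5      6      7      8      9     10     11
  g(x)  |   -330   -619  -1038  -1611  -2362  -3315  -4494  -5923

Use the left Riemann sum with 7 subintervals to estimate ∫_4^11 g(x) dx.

Δx = 1.
Sum = 1·[(-330) + (-619) + (-1038) + (-1611) + (-2362) + (-3315) + (-4494)] = -13769.

-13769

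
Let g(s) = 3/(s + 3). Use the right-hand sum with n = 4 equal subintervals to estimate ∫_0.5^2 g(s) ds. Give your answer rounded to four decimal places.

Δs = (2 − 0.5)/4 = 0.375.
Right endpoints: 0.875, 1.25, 1.625, 2.
g(0.875) = 24/31, g(1.25) = 12/17, g(1.625) = 24/37, g(2) = 0.6.
Sum = Δs · [g(0.875) + g(1.25) + g(1.625) + g(2)].
Sum ≈ 1.0233.

1.0233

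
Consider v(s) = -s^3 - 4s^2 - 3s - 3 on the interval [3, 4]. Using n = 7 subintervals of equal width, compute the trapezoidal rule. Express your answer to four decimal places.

Δs = (4 − 3)/7 = 1/7.
v(3) = -75, v(22/7) = -28463/343, v(23/7) = -31389/343, v(24/7) = -34509/343, v(25/7) = -37829/343, v(26/7) = -41355/343, v(27/7) = -45093/343, v(4) = -143.
T_7 = (Δs/2)·[v(s_0) + 2v(s_1) + ... + 2v(s_{6}) + v(s_7)].
Sum ≈ -106.6327.

-106.6327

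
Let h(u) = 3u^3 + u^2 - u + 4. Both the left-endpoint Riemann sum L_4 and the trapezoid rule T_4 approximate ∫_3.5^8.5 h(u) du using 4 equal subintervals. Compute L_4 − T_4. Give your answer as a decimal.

-1105.46875

L_4 = 2949.0625.
T_4 = 4054.53125.
L_4 − T_4 = -1105.46875.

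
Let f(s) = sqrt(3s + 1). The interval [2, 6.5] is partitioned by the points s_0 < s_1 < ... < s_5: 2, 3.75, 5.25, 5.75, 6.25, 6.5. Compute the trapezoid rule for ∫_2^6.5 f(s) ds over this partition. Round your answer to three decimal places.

Subinterval widths: 1.75, 1.5, 0.5, 0.5, 0.25.
f(2) ≈ 2.646, f(3.75) ≈ 3.500, f(5.25) ≈ 4.093, f(5.75) ≈ 4.272, f(6.25) ≈ 4.444, f(6.5) ≈ 4.528.
On each subinterval the trapezoid contributes (Δs_i/2)·[f(s_{i-1}) + f(s_i)].
Sum ≈ 16.464.

16.464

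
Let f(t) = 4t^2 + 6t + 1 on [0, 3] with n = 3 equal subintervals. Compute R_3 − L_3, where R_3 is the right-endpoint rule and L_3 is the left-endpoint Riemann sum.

R_3 = 95.
L_3 = 41.
R_3 − L_3 = 54.

54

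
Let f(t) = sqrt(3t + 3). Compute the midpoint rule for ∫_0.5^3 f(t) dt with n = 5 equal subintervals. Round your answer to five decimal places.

7.11912

Δt = (3 − 0.5)/5 = 0.5.
Midpoints: 0.75, 1.25, 1.75, 2.25, 2.75.
f(0.75) ≈ 2.29129, f(1.25) ≈ 2.59808, f(1.75) ≈ 2.87228, f(2.25) ≈ 3.12250, f(2.75) ≈ 3.35410.
Sum = Δt · [f(0.75) + f(1.25) + f(1.75) + f(2.25) + f(2.75)].
Sum ≈ 7.11912.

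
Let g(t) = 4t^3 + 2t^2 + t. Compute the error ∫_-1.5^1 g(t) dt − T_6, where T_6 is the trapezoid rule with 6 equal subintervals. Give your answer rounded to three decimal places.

0.072

Exact integral: ∫_-1.5^1 g(t) dt ≈ -1.77083.
T_6 ≈ -1.84317.
Error ≈ -1.77083 − (-1.84317) ≈ 0.072.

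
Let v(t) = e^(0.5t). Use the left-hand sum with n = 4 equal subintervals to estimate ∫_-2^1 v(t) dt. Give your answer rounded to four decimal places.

Δt = (1 − (-2))/4 = 0.75.
Left endpoints: -2, -1.25, -0.5, 0.25.
v(-2) ≈ 0.3679, v(-1.25) ≈ 0.5353, v(-0.5) ≈ 0.7788, v(0.25) ≈ 1.1331.
Sum = Δt · [v(-2) + v(-1.25) + v(-0.5) + v(0.25)].
Sum ≈ 2.1113.

2.1113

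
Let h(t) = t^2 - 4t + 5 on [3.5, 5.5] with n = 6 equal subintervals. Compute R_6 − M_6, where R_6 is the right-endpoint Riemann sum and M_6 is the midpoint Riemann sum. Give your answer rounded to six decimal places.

R_6 ≈ 16.87037037.
M_6 ≈ 15.14814815.
R_6 − M_6 ≈ 1.722222.

1.722222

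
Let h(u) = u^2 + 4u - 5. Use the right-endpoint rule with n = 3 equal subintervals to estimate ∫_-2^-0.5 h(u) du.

Δu = (-0.5 − (-2))/3 = 0.5.
Right endpoints: -1.5, -1, -0.5.
h(-1.5) = -8.75, h(-1) = -8, h(-0.5) = -6.75.
Sum = Δu · [h(-1.5) + h(-1) + h(-0.5)].
Sum = -11.75.

-11.75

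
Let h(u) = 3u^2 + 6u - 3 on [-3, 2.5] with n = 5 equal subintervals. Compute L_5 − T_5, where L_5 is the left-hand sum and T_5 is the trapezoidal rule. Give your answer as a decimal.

-13.6125

L_5 = 7.59.
T_5 = 21.2025.
L_5 − T_5 = -13.6125.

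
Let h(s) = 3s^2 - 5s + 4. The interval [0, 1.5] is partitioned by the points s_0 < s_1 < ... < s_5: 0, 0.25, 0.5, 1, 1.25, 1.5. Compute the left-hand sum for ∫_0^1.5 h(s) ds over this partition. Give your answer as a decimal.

Subinterval widths: 0.25, 0.25, 0.5, 0.25, 0.25.
Left endpoints: 0, 0.25, 0.5, 1, 1.25.
h(0) = 4, h(0.25) = 2.9375, h(0.5) = 2.25, h(1) = 2, h(1.25) = 2.4375.
Sum = Σ Δs_i · h(s_i).
Sum = 3.96875.

3.96875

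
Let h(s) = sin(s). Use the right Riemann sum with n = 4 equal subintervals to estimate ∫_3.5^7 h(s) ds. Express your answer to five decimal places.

-1.14021

Δs = (7 − 3.5)/4 = 0.875.
Right endpoints: 4.375, 5.25, 6.125, 7.
h(4.375) ≈ -0.94362, h(5.25) ≈ -0.85893, h(6.125) ≈ -0.15753, h(7) ≈ 0.65699.
Sum = Δs · [h(4.375) + h(5.25) + h(6.125) + h(7)].
Sum ≈ -1.14021.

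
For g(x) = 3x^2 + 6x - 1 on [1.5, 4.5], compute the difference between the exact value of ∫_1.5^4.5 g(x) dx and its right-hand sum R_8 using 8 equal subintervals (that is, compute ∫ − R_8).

Exact integral: ∫_1.5^4.5 g(x) dx = 138.75.
R_8 = 152.4609375.
Error = 138.75 − 152.4609375 = -13.7109375.

-13.7109375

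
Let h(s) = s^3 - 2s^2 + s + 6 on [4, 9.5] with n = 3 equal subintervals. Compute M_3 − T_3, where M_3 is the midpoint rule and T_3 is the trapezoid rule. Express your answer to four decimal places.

M_3 ≈ 1485.359664.
T_3 ≈ 1569.702546.
M_3 − T_3 ≈ -84.3429.

-84.3429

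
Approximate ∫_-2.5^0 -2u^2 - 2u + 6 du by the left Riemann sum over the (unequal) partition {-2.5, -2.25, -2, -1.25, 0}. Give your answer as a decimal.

7.9375

Subinterval widths: 0.25, 0.25, 0.75, 1.25.
Left endpoints: -2.5, -2.25, -2, -1.25.
f(-2.5) = -1.5, f(-2.25) = 0.375, f(-2) = 2, f(-1.25) = 5.375.
Sum = Σ Δu_i · f(u_i).
Sum = 7.9375.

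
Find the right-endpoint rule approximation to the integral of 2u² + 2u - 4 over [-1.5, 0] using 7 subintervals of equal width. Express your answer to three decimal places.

-6.138

Δu = (0 − (-1.5))/7 = 3/14.
Right endpoints: -9/7, -15/14, -6/7, -9/14, -3/7, -3/14, 0.
f(-9/7) = -160/49, f(-15/14) = -377/98, f(-6/7) = -208/49, f(-9/14) = -437/98, f(-3/7) = -220/49, f(-3/14) = -425/98, f(0) = -4.
Sum = Δu · [f(-9/7) + f(-15/14) + f(-6/7) + ...].
Sum ≈ -6.138.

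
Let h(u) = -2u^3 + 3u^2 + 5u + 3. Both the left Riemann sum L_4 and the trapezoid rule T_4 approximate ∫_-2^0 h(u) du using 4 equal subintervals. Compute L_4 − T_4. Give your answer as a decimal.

4.5

L_4 = 17.25.
T_4 = 12.75.
L_4 − T_4 = 4.5.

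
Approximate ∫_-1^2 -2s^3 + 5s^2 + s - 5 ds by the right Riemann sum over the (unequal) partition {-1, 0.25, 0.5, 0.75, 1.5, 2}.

-5.78125

Subinterval widths: 1.25, 0.25, 0.25, 0.75, 0.5.
Right endpoints: 0.25, 0.5, 0.75, 1.5, 2.
f(0.25) = -4.46875, f(0.5) = -3.5, f(0.75) = -2.28125, f(1.5) = 1, f(2) = 1.
Sum = Σ Δs_i · f(s_i).
Sum = -5.78125.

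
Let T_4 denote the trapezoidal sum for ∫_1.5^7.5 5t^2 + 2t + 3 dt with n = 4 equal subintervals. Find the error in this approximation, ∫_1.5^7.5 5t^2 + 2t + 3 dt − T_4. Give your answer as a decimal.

-11.25

Exact integral: ∫_1.5^7.5 f(t) dt = 769.5.
T_4 = 780.75.
Error = 769.5 − 780.75 = -11.25.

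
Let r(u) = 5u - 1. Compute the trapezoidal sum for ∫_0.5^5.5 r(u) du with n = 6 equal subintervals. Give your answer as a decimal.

Δu = (5.5 − 0.5)/6 = 5/6.
r(0.5) = 1.5, r(4/3) = 17/3, r(13/6) = 59/6, r(3) = 14, r(23/6) = 109/6, r(14/3) = 67/3, r(5.5) = 26.5.
T_6 = (Δu/2)·[r(u_0) + 2r(u_1) + ... + 2r(u_{5}) + r(u_6)].
Sum = 70.

70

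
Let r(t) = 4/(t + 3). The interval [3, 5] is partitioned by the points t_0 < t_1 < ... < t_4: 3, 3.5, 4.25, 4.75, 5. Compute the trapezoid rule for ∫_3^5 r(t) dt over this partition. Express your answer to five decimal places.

1.15216

Subinterval widths: 0.5, 0.75, 0.5, 0.25.
r(3) = 2/3, r(3.5) = 8/13, r(4.25) = 16/29, r(4.75) = 16/31, r(5) = 0.5.
On each subinterval the trapezoid contributes (Δt_i/2)·[r(t_{i-1}) + r(t_i)].
Sum ≈ 1.15216.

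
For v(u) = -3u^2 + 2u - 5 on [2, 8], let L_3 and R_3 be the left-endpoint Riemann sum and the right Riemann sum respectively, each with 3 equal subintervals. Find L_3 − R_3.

336

L_3 = -318.
R_3 = -654.
L_3 − R_3 = 336.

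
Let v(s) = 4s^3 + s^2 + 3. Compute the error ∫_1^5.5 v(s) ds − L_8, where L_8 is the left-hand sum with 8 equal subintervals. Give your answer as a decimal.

184.78125

Exact integral: ∫_1^5.5 v(s) ds = 982.6875.
L_8 = 797.90625.
Error = 982.6875 − 797.90625 = 184.78125.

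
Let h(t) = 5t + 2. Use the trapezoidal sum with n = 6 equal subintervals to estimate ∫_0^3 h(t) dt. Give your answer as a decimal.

Δt = (3 − 0)/6 = 0.5.
h(0) = 2, h(0.5) = 4.5, h(1) = 7, h(1.5) = 9.5, h(2) = 12, h(2.5) = 14.5, h(3) = 17.
T_6 = (Δt/2)·[h(t_0) + 2h(t_1) + ... + 2h(t_{5}) + h(t_6)].
Sum = 28.5.

28.5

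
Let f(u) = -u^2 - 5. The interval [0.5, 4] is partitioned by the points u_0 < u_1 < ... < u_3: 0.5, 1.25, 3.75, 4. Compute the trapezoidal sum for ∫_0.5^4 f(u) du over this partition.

Subinterval widths: 0.75, 2.5, 0.25.
f(0.5) = -5.25, f(1.25) = -6.5625, f(3.75) = -19.0625, f(4) = -21.
On each subinterval the trapezoid contributes (Δu_i/2)·[f(u_{i-1}) + f(u_i)].
Sum = -41.46875.

-41.46875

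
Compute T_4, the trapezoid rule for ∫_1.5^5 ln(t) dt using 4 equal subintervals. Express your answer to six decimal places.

Δt = (5 − 1.5)/4 = 0.875.
f(1.5) ≈ 0.405465, f(2.375) ≈ 0.864997, f(3.25) ≈ 1.178655, f(4.125) ≈ 1.417066, f(5) ≈ 1.609438.
T_4 = (Δt/2)·[f(t_0) + 2f(t_1) + 2f(t_2) + 2f(t_3) + f(t_4)].
Sum ≈ 3.909649.

3.909649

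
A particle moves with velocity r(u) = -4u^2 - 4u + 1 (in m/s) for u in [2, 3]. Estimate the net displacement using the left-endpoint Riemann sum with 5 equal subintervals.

-31.96

Δu = (3 − 2)/5 = 0.2.
Left endpoints: 2, 2.2, 2.4, 2.6, 2.8.
r(2) = -23, r(2.2) = -27.16, r(2.4) = -31.64, r(2.6) = -36.44, r(2.8) = -41.56.
Sum = Δu · [r(2) + r(2.2) + r(2.4) + r(2.6) + r(2.8)].
Sum = -31.96.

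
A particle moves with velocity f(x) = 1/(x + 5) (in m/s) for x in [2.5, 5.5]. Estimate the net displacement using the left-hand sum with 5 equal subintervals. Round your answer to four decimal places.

0.3482

Δx = (5.5 − 2.5)/5 = 0.6.
Left endpoints: 2.5, 3.1, 3.7, 4.3, 4.9.
f(2.5) = 2/15, f(3.1) = 10/81, f(3.7) = 10/87, f(4.3) = 10/93, f(4.9) = 10/99.
Sum = Δx · [f(2.5) + f(3.1) + f(3.7) + f(4.3) + f(4.9)].
Sum ≈ 0.3482.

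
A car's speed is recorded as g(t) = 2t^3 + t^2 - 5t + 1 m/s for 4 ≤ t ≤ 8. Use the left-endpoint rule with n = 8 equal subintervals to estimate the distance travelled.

Δt = (8 − 4)/8 = 0.5.
Left endpoints: 4, 4.5, 5, 5.5, 6, 6.5, 7, 7.5.
g(4) = 125, g(4.5) = 181, g(5) = 251, g(5.5) = 336.5, g(6) = 439, g(6.5) = 560, g(7) = 701, g(7.5) = 863.5.
Sum = Δt · [g(4) + g(4.5) + g(5) + ...].
Sum = 1728.5.

1728.5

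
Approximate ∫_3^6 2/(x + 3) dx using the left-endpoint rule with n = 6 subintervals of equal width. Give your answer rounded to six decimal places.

0.839350

Δx = (6 − 3)/6 = 0.5.
Left endpoints: 3, 3.5, 4, 4.5, 5, 5.5.
f(3) = 1/3, f(3.5) = 4/13, f(4) = 2/7, f(4.5) = 4/15, f(5) = 0.25, f(5.5) = 4/17.
Sum = Δx · [f(3) + f(3.5) + f(4) + ...].
Sum ≈ 0.839350.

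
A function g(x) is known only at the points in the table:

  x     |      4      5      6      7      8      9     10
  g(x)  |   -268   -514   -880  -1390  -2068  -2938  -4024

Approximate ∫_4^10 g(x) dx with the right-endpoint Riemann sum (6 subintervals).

-11814

Δx = 1.
Sum = 1·[(-514) + (-880) + (-1390) + (-2068) + (-2938) + (-4024)] = -11814.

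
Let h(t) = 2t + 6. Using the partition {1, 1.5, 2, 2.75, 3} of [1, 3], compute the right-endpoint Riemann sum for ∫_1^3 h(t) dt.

21.125

Subinterval widths: 0.5, 0.5, 0.75, 0.25.
Right endpoints: 1.5, 2, 2.75, 3.
h(1.5) = 9, h(2) = 10, h(2.75) = 11.5, h(3) = 12.
Sum = Σ Δt_i · h(t_i).
Sum = 21.125.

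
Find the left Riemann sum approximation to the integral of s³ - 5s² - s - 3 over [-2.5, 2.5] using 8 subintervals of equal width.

Δs = (2.5 − (-2.5))/8 = 0.625.
Left endpoints: -2.5, -1.875, -1.25, -0.625, 0, 0.625, 1.25, 1.875.
f(-2.5) = -47.375, f(-1.875) = -12951/512, f(-1.25) = -11.515625, f(-0.625) = -2341/512, f(0) = -3, f(0.625) = -2731/512, f(1.25) = -10.109375, f(1.875) = -8121/512.
Sum = Δs · [f(-2.5) + f(-1.875) + f(-1.25) + ...].
Sum = -76.9140625.

-76.9140625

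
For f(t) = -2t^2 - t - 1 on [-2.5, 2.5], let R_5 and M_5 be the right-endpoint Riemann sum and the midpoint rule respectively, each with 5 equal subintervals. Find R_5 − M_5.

R_5 = -30.
M_5 = -25.
R_5 − M_5 = -5.

-5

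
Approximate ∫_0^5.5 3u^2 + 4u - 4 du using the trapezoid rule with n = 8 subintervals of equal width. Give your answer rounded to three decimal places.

Δu = (5.5 − 0)/8 = 0.6875.
f(0) = -4, f(0.6875) = 0.16796875, f(1.375) = 7.171875, f(2.0625) = 17.01171875, f(2.75) = 29.6875, f(3.4375) = 45.19921875, f(4.125) = 63.546875, f(4.8125) = 84.73046875, f(5.5) = 108.75.
T_8 = (Δu/2)·[f(u_0) + 2f(u_1) + ... + 2f(u_{7}) + f(u_8)].
Sum ≈ 206.175.

206.175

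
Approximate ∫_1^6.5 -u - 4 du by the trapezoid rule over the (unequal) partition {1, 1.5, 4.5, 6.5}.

-42.625

Subinterval widths: 0.5, 3, 2.
f(1) = -5, f(1.5) = -5.5, f(4.5) = -8.5, f(6.5) = -10.5.
On each subinterval the trapezoid contributes (Δu_i/2)·[f(u_{i-1}) + f(u_i)].
Sum = -42.625.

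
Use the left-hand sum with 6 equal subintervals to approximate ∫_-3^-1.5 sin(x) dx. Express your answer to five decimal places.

Δx = (-1.5 − (-3))/6 = 0.25.
Left endpoints: -3, -2.75, -2.5, -2.25, -2, -1.75.
f(-3) ≈ -0.14112, f(-2.75) ≈ -0.38166, f(-2.5) ≈ -0.59847, f(-2.25) ≈ -0.77807, f(-2) ≈ -0.90930, f(-1.75) ≈ -0.98399.
Sum = Δx · [f(-3) + f(-2.75) + f(-2.5) + ...].
Sum ≈ -0.94815.

-0.94815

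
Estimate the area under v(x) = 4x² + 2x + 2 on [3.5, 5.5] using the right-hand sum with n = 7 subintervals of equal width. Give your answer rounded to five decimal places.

Δx = (5.5 − 3.5)/7 = 2/7.
Right endpoints: 53/14, 57/14, 61/14, 65/14, 69/14, 73/14, 5.5.
v(53/14) = 3278/49, v(57/14) = 3746/49, v(61/14) = 4246/49, v(65/14) = 4778/49, v(69/14) = 5342/49, v(73/14) = 5938/49, v(5.5) = 134.
Sum = Δx · [v(53/14) + v(57/14) + v(61/14) + ...].
Sum ≈ 197.63265.

197.63265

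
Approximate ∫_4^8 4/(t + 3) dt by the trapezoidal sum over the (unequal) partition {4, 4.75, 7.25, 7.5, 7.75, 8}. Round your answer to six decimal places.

1.823297

Subinterval widths: 0.75, 2.5, 0.25, 0.25, 0.25.
f(4) = 4/7, f(4.75) = 16/31, f(7.25) = 16/41, f(7.5) = 8/21, f(7.75) = 16/43, f(8) = 4/11.
On each subinterval the trapezoid contributes (Δt_i/2)·[f(t_{i-1}) + f(t_i)].
Sum ≈ 1.823297.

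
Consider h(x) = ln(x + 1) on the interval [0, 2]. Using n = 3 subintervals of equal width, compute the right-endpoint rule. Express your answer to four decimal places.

Δx = (2 − 0)/3 = 2/3.
Right endpoints: 2/3, 4/3, 2.
h(2/3) ≈ 0.5108, h(4/3) ≈ 0.8473, h(2) ≈ 1.0986.
Sum = Δx · [h(2/3) + h(4/3) + h(2)].
Sum ≈ 1.6378.

1.6378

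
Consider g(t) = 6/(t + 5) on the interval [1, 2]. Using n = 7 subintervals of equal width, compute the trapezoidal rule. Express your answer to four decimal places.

Δt = (2 − 1)/7 = 1/7.
g(1) = 1, g(8/7) = 42/43, g(9/7) = 21/22, g(10/7) = 14/15, g(11/7) = 21/23, g(12/7) = 42/47, g(13/7) = 0.875, g(2) = 6/7.
T_7 = (Δt/2)·[g(t_0) + 2g(t_1) + ... + 2g(t_{6}) + g(t_7)].
Sum ≈ 0.9250.

0.9250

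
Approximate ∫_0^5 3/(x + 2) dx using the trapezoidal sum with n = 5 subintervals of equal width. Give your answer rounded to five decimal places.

3.81429

Δx = (5 − 0)/5 = 1.
f(0) = 1.5, f(1) = 1, f(2) = 0.75, f(3) = 0.6, f(4) = 0.5, f(5) = 3/7.
T_5 = (Δx/2)·[f(x_0) + 2f(x_1) + ... + 2f(x_{4}) + f(x_5)].
Sum ≈ 3.81429.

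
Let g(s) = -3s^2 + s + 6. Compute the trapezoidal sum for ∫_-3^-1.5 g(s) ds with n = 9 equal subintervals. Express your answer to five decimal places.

-18.02083

Δs = (-1.5 − (-3))/9 = 1/6.
g(-3) = -24, g(-17/6) = -251/12, g(-8/3) = -18, g(-2.5) = -15.25, g(-7/3) = -38/3, g(-13/6) = -10.25, g(-2) = -8, g(-11/6) = -71/12, g(-5/3) = -4, g(-1.5) = -2.25.
T_9 = (Δs/2)·[g(s_0) + 2g(s_1) + ... + 2g(s_{8}) + g(s_9)].
Sum ≈ -18.02083.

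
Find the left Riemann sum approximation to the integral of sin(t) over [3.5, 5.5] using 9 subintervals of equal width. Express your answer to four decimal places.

-1.5989

Δt = (5.5 − 3.5)/9 = 2/9.
Left endpoints: 3.5, 67/18, 71/18, 25/6, 79/18, 83/18, 29/6, 91/18, 95/18.
f(3.5) ≈ -0.3508, f(67/18) ≈ -0.5486, f(71/18) ≈ -0.7193, f(25/6) ≈ -0.8548, f(79/18) ≈ -0.9481, f(83/18) ≈ -0.9949, f(29/6) ≈ -0.9927, f(91/18) ≈ -0.9417, f(95/18) ≈ -0.8444.
Sum = Δt · [f(3.5) + f(67/18) + f(71/18) + ...].
Sum ≈ -1.5989.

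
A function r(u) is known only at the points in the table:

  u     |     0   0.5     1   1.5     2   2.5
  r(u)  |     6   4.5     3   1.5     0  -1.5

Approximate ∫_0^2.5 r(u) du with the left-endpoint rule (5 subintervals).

7.5

Δu = 0.5.
Sum = 0.5·[6 + 4.5 + 3 + 1.5 + 0] = 7.5.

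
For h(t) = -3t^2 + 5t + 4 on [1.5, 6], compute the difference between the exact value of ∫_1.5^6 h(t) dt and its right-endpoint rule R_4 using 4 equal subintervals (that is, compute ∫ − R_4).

47.14453125

Exact integral: ∫_1.5^6 h(t) dt = -110.25.
R_4 = -157.39453125.
Error = -110.25 − (-157.39453125) = 47.14453125.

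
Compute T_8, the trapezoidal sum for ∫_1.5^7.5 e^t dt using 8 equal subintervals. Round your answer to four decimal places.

Δt = (7.5 − 1.5)/8 = 0.75.
f(1.5) ≈ 4.4817, f(2.25) ≈ 9.4877, f(3) ≈ 20.0855, f(3.75) ≈ 42.5211, f(4.5) ≈ 90.0171, f(5.25) ≈ 190.5663, f(6) ≈ 403.4288, f(6.75) ≈ 854.0588, f(7.5) ≈ 1808.0424.
T_8 = (Δt/2)·[f(t_0) + 2f(t_1) + ... + 2f(t_{7}) + f(t_8)].
Sum ≈ 1887.3205.

1887.3205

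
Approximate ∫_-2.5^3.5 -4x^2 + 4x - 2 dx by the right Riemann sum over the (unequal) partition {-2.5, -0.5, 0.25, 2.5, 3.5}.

-86.1875

Subinterval widths: 2, 0.75, 2.25, 1.
Right endpoints: -0.5, 0.25, 2.5, 3.5.
f(-0.5) = -5, f(0.25) = -1.25, f(2.5) = -17, f(3.5) = -37.
Sum = Σ Δx_i · f(x_i).
Sum = -86.1875.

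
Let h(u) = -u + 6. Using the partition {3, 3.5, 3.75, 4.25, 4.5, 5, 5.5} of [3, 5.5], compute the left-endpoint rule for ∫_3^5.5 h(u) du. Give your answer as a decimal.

4.9375

Subinterval widths: 0.5, 0.25, 0.5, 0.25, 0.5, 0.5.
Left endpoints: 3, 3.5, 3.75, 4.25, 4.5, 5.
h(3) = 3, h(3.5) = 2.5, h(3.75) = 2.25, h(4.25) = 1.75, h(4.5) = 1.5, h(5) = 1.
Sum = Σ Δu_i · h(u_i).
Sum = 4.9375.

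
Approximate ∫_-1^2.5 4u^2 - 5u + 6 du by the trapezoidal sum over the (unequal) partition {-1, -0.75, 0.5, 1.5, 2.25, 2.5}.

32.3125

Subinterval widths: 0.25, 1.25, 1, 0.75, 0.25.
f(-1) = 15, f(-0.75) = 12, f(0.5) = 4.5, f(1.5) = 7.5, f(2.25) = 15, f(2.5) = 18.5.
On each subinterval the trapezoid contributes (Δu_i/2)·[f(u_{i-1}) + f(u_i)].
Sum = 32.3125.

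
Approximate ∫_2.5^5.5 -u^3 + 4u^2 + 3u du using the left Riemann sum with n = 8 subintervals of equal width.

26.015625

Δu = (5.5 − 2.5)/8 = 0.375.
Left endpoints: 2.5, 2.875, 3.25, 3.625, 4, 4.375, 4.75, 5.125.
f(2.5) = 16.875, f(2.875) = 9177/512, f(3.25) = 17.671875, f(3.625) = 8091/512, f(4) = 12, f(4.375) = 3045/512, f(4.75) = -2.671875, f(5.125) = -7257/512.
Sum = Δu · [f(2.5) + f(2.875) + f(3.25) + ...].
Sum = 26.015625.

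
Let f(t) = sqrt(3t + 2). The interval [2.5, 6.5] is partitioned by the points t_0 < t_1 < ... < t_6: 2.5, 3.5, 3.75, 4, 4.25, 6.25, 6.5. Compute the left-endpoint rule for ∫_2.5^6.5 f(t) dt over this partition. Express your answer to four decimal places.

Subinterval widths: 1, 0.25, 0.25, 0.25, 2, 0.25.
Left endpoints: 2.5, 3.5, 3.75, 4, 4.25, 6.25.
f(2.5) ≈ 3.0822, f(3.5) ≈ 3.5355, f(3.75) ≈ 3.6401, f(4) ≈ 3.7417, f(4.25) ≈ 3.8406, f(6.25) ≈ 4.5552.
Sum = Σ Δt_i · f(t_i).
Sum ≈ 14.6315.

14.6315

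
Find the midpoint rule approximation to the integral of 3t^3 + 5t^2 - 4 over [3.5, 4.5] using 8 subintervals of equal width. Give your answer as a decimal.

Δt = (4.5 − 3.5)/8 = 0.125.
Midpoints: 3.5625, 3.6875, 3.8125, 3.9375, 4.0625, 4.1875, 4.3125, 4.4375.
f(3.5625) = 799115/4096, f(3.6875) = 878233/4096, f(3.8125) = 962239/4096, f(3.9375) = 1051277/4096, f(4.0625) = 1145491/4096, f(4.1875) = 1245025/4096, f(4.3125) = 1350023/4096, f(4.4375) = 1460629/4096.
Sum = Δt · [f(3.5625) + f(3.6875) + f(3.8125) + ...].
Sum = 271.36328125.

271.36328125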